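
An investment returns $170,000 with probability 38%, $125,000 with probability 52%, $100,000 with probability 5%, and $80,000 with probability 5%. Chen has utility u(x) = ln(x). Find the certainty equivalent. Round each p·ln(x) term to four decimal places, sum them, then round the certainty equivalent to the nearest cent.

E[u] = 0.38·ln(170000) + 0.52·ln(125000) + 0.05·ln(100000) + 0.05·ln(80000) = 4.5766 + 6.1028 + 0.5756 + 0.5645 = 11.8195
CE = e^11.8195 ≈ 135876.27

$135,876.27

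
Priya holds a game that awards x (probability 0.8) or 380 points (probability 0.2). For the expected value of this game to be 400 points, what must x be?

0.8·x + 0.2·380 = 400
0.8·x = 400 − 76 = 324
x = 324 / 0.8 = 405

x = 405 points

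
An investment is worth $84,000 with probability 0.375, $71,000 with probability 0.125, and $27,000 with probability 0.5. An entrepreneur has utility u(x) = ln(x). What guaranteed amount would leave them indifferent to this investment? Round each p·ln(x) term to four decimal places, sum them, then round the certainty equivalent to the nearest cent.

$46,634.69

E[u] = 0.375·ln(84000) + 0.125·ln(71000) + 0.5·ln(27000) = 4.2520 + 1.3963 + 5.1018 = 10.7501
CE = e^10.7501 ≈ 46634.69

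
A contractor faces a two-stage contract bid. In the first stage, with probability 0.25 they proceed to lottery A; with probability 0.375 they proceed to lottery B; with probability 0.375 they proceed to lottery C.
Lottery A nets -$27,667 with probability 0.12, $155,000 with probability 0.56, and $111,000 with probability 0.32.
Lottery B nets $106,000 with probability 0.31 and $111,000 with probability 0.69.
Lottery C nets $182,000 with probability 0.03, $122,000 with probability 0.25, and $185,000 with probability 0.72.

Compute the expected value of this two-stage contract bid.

EV(A) = 0.12 × (-27667) + 0.56 × 155000 + 0.32 × 111000 = -3320.04 + 86800 + 35520 = 118999.96
EV(B) = 0.31 × 106000 + 0.69 × 111000 = 32860 + 76590 = 109450
EV(C) = 0.03 × 182000 + 0.25 × 122000 + 0.72 × 185000 = 5460 + 30500 + 133200 = 169160
Overall = 0.25 × 118999.96 + 0.375 × 109450 + 0.375 × 169160 = 29749.99 + 41043.75 + 63435 = 134228.74

$134,228.74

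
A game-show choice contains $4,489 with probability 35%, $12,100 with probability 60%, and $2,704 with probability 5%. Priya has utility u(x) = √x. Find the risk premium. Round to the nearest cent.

$493.15

E[u] = 0.35·√4489 + 0.6·√12100 + 0.05·√2704 = 0.35·67 + 0.6·110 + 0.05·52 = 92.05
CE = (92.05)² = 8473.2025
Risk premium = EV − CE = 8966.35 − 8473.2025 = 493.1475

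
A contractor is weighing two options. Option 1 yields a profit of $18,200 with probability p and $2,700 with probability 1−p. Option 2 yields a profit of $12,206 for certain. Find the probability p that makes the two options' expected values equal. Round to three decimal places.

p = 0.613

p·18200 + (1−p)·2700 = 12206
15500p + 2700 = 12206
p = (12206 − 2700) / 15500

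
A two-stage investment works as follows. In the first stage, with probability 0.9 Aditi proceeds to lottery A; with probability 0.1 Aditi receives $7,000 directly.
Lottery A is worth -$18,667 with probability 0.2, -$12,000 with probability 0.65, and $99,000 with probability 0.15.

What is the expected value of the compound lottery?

$3,684.94

EV(A) = 0.2 × (-18667) + 0.65 × (-12000) + 0.15 × 99000 = -3733.4 − 7800 + 14850 = 3316.6
Branch B: 7000 (certain)
Overall = 0.9 × 3316.6 + 0.1 × 7000 = 2984.94 + 700 = 3684.94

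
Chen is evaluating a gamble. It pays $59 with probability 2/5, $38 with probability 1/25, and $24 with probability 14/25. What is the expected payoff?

EV = 2/5 × 59 + 1/25 × 38 + 14/25 × 24 = 23.6 + 1.52 + 13.44 = 38.56

$38.56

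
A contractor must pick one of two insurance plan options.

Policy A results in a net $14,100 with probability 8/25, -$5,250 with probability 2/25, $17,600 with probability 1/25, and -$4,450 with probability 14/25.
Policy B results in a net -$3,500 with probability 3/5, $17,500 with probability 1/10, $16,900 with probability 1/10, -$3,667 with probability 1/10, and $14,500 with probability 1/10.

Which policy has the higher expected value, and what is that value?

Policy A = 8/25 × 14100 + 2/25 × (-5250) + 1/25 × 17600 + 14/25 × (-4450) = 4512 − 420 + 704 − 2492 = 2304
Policy B = 3/5 × (-3500) + 1/10 × 17500 + 1/10 × 16900 + 1/10 × (-3667) + 1/10 × 14500 = -2100 + 1750 + 1690 − 366.7 + 1450 = 2423.3

Policy B ($2,423.30)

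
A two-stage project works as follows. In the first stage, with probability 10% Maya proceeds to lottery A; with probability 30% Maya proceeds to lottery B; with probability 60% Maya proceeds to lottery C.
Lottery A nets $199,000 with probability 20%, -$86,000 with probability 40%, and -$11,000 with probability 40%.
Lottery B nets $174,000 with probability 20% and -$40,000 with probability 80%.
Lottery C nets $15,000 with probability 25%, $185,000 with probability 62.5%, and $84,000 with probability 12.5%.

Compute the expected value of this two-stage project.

$78,865

EV(A) = 0.2 × 199000 + 0.4 × (-86000) + 0.4 × (-11000) = 39800 − 34400 − 4400 = 1000
EV(B) = 0.2 × 174000 + 0.8 × (-40000) = 34800 − 32000 = 2800
EV(C) = 0.25 × 15000 + 0.625 × 185000 + 0.125 × 84000 = 3750 + 115625 + 10500 = 129875
Overall = 0.1 × 1000 + 0.3 × 2800 + 0.6 × 129875 = 100 + 840 + 77925 = 78865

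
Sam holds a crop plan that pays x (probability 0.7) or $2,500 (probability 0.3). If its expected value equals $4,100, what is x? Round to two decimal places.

0.7·x + 0.3·2500 = 4100
0.7·x = 4100 − 750 = 3350
x = 3350 / 0.7 = 4785.7143

x = $4,785.71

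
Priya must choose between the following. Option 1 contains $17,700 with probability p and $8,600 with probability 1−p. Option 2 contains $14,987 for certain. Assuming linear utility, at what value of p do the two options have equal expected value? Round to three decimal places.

p = 0.702

p·17700 + (1−p)·8600 = 14987
9100p + 8600 = 14987
p = (14987 − 8600) / 9100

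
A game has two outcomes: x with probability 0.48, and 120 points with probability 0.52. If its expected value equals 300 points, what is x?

0.48·x + 0.52·120 = 300
0.48·x = 300 − 62.4 = 237.6
x = 237.6 / 0.48 = 495

x = 495 points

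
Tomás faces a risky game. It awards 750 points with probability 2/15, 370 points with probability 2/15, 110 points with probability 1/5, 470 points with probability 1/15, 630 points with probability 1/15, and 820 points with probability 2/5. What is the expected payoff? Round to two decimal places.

572.67 points

EV = 2/15 × 750 + 2/15 × 370 + 1/5 × 110 + 1/15 × 470 + 1/15 × 630 + 2/5 × 820 = 100 + 49.3333 + 22 + 31.3333 + 42 + 328 = 572.6667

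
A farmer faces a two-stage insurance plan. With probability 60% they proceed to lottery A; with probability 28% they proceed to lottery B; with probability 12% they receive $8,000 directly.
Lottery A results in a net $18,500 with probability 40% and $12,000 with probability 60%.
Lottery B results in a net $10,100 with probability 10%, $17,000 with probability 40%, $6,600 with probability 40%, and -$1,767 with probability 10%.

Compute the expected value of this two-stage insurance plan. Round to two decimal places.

$12,596.52

EV(A) = 0.4 × 18500 + 0.6 × 12000 = 7400 + 7200 = 14600
EV(B) = 0.1 × 10100 + 0.4 × 17000 + 0.4 × 6600 + 0.1 × (-1767) = 1010 + 6800 + 2640 − 176.7 = 10273.3
Branch C: 8000 (certain)
Overall = 0.6 × 14600 + 0.28 × 10273.3 + 0.12 × 8000 = 8760 + 2876.524 + 960 = 12596.524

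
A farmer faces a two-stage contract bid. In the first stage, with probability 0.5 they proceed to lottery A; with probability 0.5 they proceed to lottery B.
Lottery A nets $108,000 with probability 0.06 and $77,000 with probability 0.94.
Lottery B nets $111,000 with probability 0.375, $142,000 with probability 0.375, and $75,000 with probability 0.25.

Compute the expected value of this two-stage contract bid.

$96,242.50

EV(A) = 0.06 × 108000 + 0.94 × 77000 = 6480 + 72380 = 78860
EV(B) = 0.375 × 111000 + 0.375 × 142000 + 0.25 × 75000 = 41625 + 53250 + 18750 = 113625
Overall = 0.5 × 78860 + 0.5 × 113625 = 39430 + 56812.5 = 96242.5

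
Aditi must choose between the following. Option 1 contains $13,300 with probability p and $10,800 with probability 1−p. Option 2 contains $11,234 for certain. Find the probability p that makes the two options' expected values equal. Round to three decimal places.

p·13300 + (1−p)·10800 = 11234
2500p + 10800 = 11234
p = (11234 − 10800) / 2500

p = 0.174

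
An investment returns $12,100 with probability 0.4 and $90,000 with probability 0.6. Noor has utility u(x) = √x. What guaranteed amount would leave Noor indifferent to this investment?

E[u] = 0.4·√12100 + 0.6·√90000 = 0.4·110 + 0.6·300 = 224
CE = (224)² = 50176

$50,176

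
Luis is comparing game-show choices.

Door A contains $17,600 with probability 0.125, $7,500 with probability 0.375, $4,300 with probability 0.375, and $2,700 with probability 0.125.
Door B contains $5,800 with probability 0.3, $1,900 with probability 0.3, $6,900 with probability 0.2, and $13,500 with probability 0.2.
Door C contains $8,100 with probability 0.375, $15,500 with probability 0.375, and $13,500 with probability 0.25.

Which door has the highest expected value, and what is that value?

Door C ($12,225)

Door A = 0.125 × 17600 + 0.375 × 7500 + 0.375 × 4300 + 0.125 × 2700 = 2200 + 2812.5 + 1612.5 + 337.5 = 6962.5
Door B = 0.3 × 5800 + 0.3 × 1900 + 0.2 × 6900 + 0.2 × 13500 = 1740 + 570 + 1380 + 2700 = 6390
Door C = 0.375 × 8100 + 0.375 × 15500 + 0.25 × 13500 = 3037.5 + 5812.5 + 3375 = 12225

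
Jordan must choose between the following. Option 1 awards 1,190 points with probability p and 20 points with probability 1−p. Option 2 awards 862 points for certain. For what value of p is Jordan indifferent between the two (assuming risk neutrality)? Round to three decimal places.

p·1190 + (1−p)·20 = 862
1170p + 20 = 862
p = (862 − 20) / 1170

p = 0.720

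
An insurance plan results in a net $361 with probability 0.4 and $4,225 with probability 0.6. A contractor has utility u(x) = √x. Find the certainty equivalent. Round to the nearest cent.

$2,171.56

E[u] = 0.4·√361 + 0.6·√4225 = 0.4·19 + 0.6·65 = 46.6
CE = (46.6)² = 2171.56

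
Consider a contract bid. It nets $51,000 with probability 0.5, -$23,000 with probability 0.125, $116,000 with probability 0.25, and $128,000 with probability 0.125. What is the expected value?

EV = 0.5 × 51000 + 0.125 × (-23000) + 0.25 × 116000 + 0.125 × 128000 = 25500 − 2875 + 29000 + 16000 = 67625

$67,625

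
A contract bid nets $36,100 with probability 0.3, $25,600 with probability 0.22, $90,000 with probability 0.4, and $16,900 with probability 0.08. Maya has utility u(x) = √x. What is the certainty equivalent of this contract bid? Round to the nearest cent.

$49,550.76

E[u] = 0.3·√36100 + 0.22·√25600 + 0.4·√90000 + 0.08·√16900 = 0.3·190 + 0.22·160 + 0.4·300 + 0.08·130 = 222.6
CE = (222.6)² = 49550.76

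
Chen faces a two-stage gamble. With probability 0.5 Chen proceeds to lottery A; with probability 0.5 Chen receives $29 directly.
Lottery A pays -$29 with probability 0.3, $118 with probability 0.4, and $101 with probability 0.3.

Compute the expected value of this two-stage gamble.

$48.90

EV(A) = 0.3 × (-29) + 0.4 × 118 + 0.3 × 101 = -8.7 + 47.2 + 30.3 = 68.8
Branch B: 29 (certain)
Overall = 0.5 × 68.8 + 0.5 × 29 = 34.4 + 14.5 = 48.9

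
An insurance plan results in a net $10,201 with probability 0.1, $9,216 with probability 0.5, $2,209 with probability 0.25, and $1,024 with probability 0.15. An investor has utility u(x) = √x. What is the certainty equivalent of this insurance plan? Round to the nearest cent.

E[u] = 0.1·√10201 + 0.5·√9216 + 0.25·√2209 + 0.15·√1024 = 0.1·101 + 0.5·96 + 0.25·47 + 0.15·32 = 74.65
CE = (74.65)² = 5572.6225

$5,572.62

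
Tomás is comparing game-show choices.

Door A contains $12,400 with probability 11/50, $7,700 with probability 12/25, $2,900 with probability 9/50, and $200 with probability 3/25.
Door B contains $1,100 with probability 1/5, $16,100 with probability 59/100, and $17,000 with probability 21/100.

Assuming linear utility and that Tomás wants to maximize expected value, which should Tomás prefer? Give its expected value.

Door A = 11/50 × 12400 + 12/25 × 7700 + 9/50 × 2900 + 3/25 × 200 = 2728 + 3696 + 522 + 24 = 6970
Door B = 1/5 × 1100 + 59/100 × 16100 + 21/100 × 17000 = 220 + 9499 + 3570 = 13289

Door B ($13,289)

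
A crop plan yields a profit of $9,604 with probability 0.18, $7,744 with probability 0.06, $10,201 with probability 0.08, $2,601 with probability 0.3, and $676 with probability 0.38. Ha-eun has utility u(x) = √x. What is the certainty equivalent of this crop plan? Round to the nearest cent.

E[u] = 0.18·√9604 + 0.06·√7744 + 0.08·√10201 + 0.3·√2601 + 0.38·√676 = 0.18·98 + 0.06·88 + 0.08·101 + 0.3·51 + 0.38·26 = 56.18
CE = (56.18)² = 3156.1924

$3,156.19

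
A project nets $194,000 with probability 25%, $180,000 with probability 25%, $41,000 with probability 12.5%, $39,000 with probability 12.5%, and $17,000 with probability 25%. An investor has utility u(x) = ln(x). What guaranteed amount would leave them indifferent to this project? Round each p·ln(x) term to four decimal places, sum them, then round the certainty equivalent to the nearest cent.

$69,800.75

E[u] = 0.25·ln(194000) + 0.25·ln(180000) + 0.125·ln(41000) + 0.125·ln(39000) + 0.25·ln(17000) = 3.0439 + 3.0252 + 1.3277 + 1.3214 + 2.4352 = 11.1534
CE = e^11.1534 ≈ 69800.75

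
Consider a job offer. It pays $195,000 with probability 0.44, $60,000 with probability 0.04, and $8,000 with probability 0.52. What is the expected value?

$92,360

EV = 0.44 × 195000 + 0.04 × 60000 + 0.52 × 8000 = 85800 + 2400 + 4160 = 92360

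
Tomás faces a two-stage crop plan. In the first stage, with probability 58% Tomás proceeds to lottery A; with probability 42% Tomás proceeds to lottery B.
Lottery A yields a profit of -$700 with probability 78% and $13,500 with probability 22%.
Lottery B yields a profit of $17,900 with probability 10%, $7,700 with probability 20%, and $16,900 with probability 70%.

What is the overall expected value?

EV(A) = 0.78 × (-700) + 0.22 × 13500 = -546 + 2970 = 2424
EV(B) = 0.1 × 17900 + 0.2 × 7700 + 0.7 × 16900 = 1790 + 1540 + 11830 = 15160
Overall = 0.58 × 2424 + 0.42 × 15160 = 1405.92 + 6367.2 = 7773.12

$7,773.12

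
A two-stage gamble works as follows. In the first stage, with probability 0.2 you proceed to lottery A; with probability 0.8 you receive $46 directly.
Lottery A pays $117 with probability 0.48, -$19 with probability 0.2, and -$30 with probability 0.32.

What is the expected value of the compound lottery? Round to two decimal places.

EV(A) = 0.48 × 117 + 0.2 × (-19) + 0.32 × (-30) = 56.16 − 3.8 − 9.6 = 42.76
Branch B: 46 (certain)
Overall = 0.2 × 42.76 + 0.8 × 46 = 8.552 + 36.8 = 45.352

$45.35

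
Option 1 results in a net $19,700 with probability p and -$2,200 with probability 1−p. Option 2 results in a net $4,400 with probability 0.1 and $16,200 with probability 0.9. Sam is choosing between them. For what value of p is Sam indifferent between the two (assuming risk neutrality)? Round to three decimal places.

EV(Option 2) = 0.1 × 4400 + 0.9 × 16200 = 440 + 14580 = 15020
p·19700 + (1−p)·(-2200) = 15020
21900p − 2200 = 15020
p = (15020 + 2200) / 21900

p = 0.786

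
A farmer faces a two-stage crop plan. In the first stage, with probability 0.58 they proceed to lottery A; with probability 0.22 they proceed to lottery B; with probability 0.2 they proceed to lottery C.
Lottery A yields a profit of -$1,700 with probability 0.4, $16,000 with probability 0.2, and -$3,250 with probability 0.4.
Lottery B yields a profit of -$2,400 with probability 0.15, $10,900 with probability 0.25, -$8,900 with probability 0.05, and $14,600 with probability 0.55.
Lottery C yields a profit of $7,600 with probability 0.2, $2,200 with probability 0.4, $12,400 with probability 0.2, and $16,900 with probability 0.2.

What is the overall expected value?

EV(A) = 0.4 × (-1700) + 0.2 × 16000 + 0.4 × (-3250) = -680 + 3200 − 1300 = 1220
EV(B) = 0.15 × (-2400) + 0.25 × 10900 + 0.05 × (-8900) + 0.55 × 14600 = -360 + 2725 − 445 + 8030 = 9950
EV(C) = 0.2 × 7600 + 0.4 × 2200 + 0.2 × 12400 + 0.2 × 16900 = 1520 + 880 + 2480 + 3380 = 8260
Overall = 0.58 × 1220 + 0.22 × 9950 + 0.2 × 8260 = 707.6 + 2189 + 1652 = 4548.6

$4,548.60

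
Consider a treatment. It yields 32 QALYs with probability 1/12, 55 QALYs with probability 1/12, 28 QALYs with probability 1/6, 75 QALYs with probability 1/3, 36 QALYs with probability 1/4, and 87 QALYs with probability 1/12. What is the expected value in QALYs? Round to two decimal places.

53.17 QALYs

EV = 1/12 × 32 + 1/12 × 55 + 1/6 × 28 + 1/3 × 75 + 1/4 × 36 + 1/12 × 87 = 2.6667 + 4.5833 + 4.6667 + 25 + 9 + 7.25 = 53.1667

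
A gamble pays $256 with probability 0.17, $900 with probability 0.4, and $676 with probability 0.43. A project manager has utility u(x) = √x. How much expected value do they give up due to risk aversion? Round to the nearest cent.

$23.39

E[u] = 0.17·√256 + 0.4·√900 + 0.43·√676 = 0.17·16 + 0.4·30 + 0.43·26 = 25.9
CE = (25.9)² = 670.81
Risk premium = EV − CE = 694.2 − 670.81 = 23.39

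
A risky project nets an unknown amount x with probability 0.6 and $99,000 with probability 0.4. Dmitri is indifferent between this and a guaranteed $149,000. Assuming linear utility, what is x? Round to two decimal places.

0.6·x + 0.4·99000 = 149000
0.6·x = 149000 − 39600 = 109400
x = 109400 / 0.6 = 182333.3333

x = $182,333.33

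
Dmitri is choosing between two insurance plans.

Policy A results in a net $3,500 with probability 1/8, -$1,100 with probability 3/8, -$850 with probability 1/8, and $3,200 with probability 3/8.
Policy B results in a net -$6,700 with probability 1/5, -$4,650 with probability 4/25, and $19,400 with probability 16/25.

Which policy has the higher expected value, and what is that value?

Policy B ($10,332)

Policy A = 1/8 × 3500 + 3/8 × (-1100) + 1/8 × (-850) + 3/8 × 3200 = 437.5 − 412.5 − 106.25 + 1200 = 1118.75
Policy B = 1/5 × (-6700) + 4/25 × (-4650) + 16/25 × 19400 = -1340 − 744 + 12416 = 10332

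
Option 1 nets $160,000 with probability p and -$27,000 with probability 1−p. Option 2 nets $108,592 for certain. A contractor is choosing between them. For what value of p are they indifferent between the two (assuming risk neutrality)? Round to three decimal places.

p·160000 + (1−p)·(-27000) = 108592
187000p − 27000 = 108592
p = (108592 + 27000) / 187000

p = 0.725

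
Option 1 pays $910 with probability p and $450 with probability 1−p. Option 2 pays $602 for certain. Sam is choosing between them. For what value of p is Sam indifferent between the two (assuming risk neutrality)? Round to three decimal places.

p = 0.330

p·910 + (1−p)·450 = 602
460p + 450 = 602
p = (602 − 450) / 460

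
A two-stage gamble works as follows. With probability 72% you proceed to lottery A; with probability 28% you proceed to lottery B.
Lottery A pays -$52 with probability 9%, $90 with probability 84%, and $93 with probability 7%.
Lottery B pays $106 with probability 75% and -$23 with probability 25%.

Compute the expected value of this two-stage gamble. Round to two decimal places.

EV(A) = 0.09 × (-52) + 0.84 × 90 + 0.07 × 93 = -4.68 + 75.6 + 6.51 = 77.43
EV(B) = 0.75 × 106 + 0.25 × (-23) = 79.5 − 5.75 = 73.75
Overall = 0.72 × 77.43 + 0.28 × 73.75 = 55.7496 + 20.65 = 76.3996

$76.40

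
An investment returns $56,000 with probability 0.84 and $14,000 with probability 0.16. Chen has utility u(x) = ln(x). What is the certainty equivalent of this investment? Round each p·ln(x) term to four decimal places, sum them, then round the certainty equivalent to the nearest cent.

E[u] = 0.84·ln(56000) + 0.16·ln(14000) = 9.1838 + 1.5275 = 10.7113
CE = e^10.7113 ≈ 44859.92

$44,859.92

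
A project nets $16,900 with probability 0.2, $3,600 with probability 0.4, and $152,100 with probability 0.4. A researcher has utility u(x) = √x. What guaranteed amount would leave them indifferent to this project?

$42,436

E[u] = 0.2·√16900 + 0.4·√3600 + 0.4·√152100 = 0.2·130 + 0.4·60 + 0.4·390 = 206
CE = (206)² = 42436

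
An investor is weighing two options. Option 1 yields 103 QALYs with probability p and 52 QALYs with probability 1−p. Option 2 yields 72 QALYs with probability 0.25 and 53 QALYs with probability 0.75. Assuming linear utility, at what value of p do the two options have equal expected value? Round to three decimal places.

EV(Option 2) = 0.25 × 72 + 0.75 × 53 = 18 + 39.75 = 57.75
p·103 + (1−p)·52 = 57.75
51p + 52 = 57.75
p = (57.75 − 52) / 51

p = 0.113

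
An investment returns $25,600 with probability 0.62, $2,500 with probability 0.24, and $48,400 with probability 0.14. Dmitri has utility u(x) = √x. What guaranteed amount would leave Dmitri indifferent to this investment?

E[u] = 0.62·√25600 + 0.24·√2500 + 0.14·√48400 = 0.62·160 + 0.24·50 + 0.14·220 = 142
CE = (142)² = 20164

$20,164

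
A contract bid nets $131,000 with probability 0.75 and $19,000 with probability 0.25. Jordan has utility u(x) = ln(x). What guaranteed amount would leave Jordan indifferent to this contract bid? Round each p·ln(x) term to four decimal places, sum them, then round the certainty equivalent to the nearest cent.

E[u] = 0.75·ln(131000) + 0.25·ln(19000) = 8.8372 + 2.4630 = 11.3002
CE = e^11.3002 ≈ 80837.80

$80,837.80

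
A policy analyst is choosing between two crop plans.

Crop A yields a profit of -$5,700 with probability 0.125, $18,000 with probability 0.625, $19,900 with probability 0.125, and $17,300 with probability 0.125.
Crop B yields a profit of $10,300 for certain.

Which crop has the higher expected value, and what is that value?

Crop A = 0.125 × (-5700) + 0.625 × 18000 + 0.125 × 19900 + 0.125 × 17300 = -712.5 + 11250 + 2487.5 + 2162.5 = 15187.5
Crop B: 10300 (certain)

Crop A ($15,187.50)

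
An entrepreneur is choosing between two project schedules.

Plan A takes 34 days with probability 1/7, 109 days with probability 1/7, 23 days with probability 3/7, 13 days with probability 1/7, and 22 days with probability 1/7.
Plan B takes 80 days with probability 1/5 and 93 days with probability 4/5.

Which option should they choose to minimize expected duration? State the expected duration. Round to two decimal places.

Plan A = 1/7 × 34 + 1/7 × 109 + 3/7 × 23 + 1/7 × 13 + 1/7 × 22 = 4.8571 + 15.5714 + 9.8571 + 1.8571 + 3.1429 = 35.2857
Plan B = 1/5 × 80 + 4/5 × 93 = 16 + 74.4 = 90.4

Plan A (35.29 days)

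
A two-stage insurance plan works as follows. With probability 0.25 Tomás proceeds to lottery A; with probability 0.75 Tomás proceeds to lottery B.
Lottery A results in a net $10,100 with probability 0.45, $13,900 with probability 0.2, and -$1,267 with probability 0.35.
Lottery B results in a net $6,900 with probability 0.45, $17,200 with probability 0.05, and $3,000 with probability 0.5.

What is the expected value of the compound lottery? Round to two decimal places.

EV(A) = 0.45 × 10100 + 0.2 × 13900 + 0.35 × (-1267) = 4545 + 2780 − 443.45 = 6881.55
EV(B) = 0.45 × 6900 + 0.05 × 17200 + 0.5 × 3000 = 3105 + 860 + 1500 = 5465
Overall = 0.25 × 6881.55 + 0.75 × 5465 = 1720.3875 + 4098.75 = 5819.1375

$5,819.14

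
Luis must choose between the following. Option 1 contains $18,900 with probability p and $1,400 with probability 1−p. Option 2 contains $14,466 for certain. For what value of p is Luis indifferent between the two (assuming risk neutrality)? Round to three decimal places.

p = 0.747

p·18900 + (1−p)·1400 = 14466
17500p + 1400 = 14466
p = (14466 − 1400) / 17500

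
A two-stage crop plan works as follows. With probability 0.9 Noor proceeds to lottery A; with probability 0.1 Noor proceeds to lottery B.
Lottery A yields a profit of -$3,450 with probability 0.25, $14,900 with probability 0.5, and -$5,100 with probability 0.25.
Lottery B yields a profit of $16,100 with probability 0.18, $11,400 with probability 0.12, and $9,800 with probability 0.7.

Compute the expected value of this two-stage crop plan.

$5,893.85

EV(A) = 0.25 × (-3450) + 0.5 × 14900 + 0.25 × (-5100) = -862.5 + 7450 − 1275 = 5312.5
EV(B) = 0.18 × 16100 + 0.12 × 11400 + 0.7 × 9800 = 2898 + 1368 + 6860 = 11126
Overall = 0.9 × 5312.5 + 0.1 × 11126 = 4781.25 + 1112.6 = 5893.85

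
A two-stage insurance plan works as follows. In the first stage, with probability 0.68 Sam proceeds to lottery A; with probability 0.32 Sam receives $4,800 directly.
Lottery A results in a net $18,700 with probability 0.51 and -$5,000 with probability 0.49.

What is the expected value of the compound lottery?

$6,355.16

EV(A) = 0.51 × 18700 + 0.49 × (-5000) = 9537 − 2450 = 7087
Branch B: 4800 (certain)
Overall = 0.68 × 7087 + 0.32 × 4800 = 4819.16 + 1536 = 6355.16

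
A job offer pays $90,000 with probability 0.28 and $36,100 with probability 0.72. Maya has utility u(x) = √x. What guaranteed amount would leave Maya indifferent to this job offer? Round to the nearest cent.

$48,752.64

E[u] = 0.28·√90000 + 0.72·√36100 = 0.28·300 + 0.72·190 = 220.8
CE = (220.8)² = 48752.64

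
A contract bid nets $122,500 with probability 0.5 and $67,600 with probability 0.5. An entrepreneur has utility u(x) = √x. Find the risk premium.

E[u] = 0.5·√122500 + 0.5·√67600 = 0.5·350 + 0.5·260 = 305
CE = (305)² = 93025
Risk premium = EV − CE = 95050 − 93025 = 2025

$2,025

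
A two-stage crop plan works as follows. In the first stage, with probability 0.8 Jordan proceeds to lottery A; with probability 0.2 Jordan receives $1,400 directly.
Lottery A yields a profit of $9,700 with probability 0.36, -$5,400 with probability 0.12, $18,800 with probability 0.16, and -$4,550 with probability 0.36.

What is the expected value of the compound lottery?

$3,651.20

EV(A) = 0.36 × 9700 + 0.12 × (-5400) + 0.16 × 18800 + 0.36 × (-4550) = 3492 − 648 + 3008 − 1638 = 4214
Branch B: 1400 (certain)
Overall = 0.8 × 4214 + 0.2 × 1400 = 3371.2 + 280 = 3651.2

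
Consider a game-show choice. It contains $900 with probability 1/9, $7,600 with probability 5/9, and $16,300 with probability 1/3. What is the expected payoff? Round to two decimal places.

EV = 1/9 × 900 + 5/9 × 7600 + 1/3 × 16300 = 100 + 4222.2222 + 5433.3333 = 9755.5556

$9,755.56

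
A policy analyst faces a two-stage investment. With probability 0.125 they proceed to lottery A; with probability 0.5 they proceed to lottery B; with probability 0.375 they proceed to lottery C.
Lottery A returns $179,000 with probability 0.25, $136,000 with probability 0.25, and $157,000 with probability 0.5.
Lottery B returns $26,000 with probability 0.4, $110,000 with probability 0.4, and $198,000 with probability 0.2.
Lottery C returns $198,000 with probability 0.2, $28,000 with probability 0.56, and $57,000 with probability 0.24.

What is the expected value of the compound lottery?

$92,516.25

EV(A) = 0.25 × 179000 + 0.25 × 136000 + 0.5 × 157000 = 44750 + 34000 + 78500 = 157250
EV(B) = 0.4 × 26000 + 0.4 × 110000 + 0.2 × 198000 = 10400 + 44000 + 39600 = 94000
EV(C) = 0.2 × 198000 + 0.56 × 28000 + 0.24 × 57000 = 39600 + 15680 + 13680 = 68960
Overall = 0.125 × 157250 + 0.5 × 94000 + 0.375 × 68960 = 19656.25 + 47000 + 25860 = 92516.25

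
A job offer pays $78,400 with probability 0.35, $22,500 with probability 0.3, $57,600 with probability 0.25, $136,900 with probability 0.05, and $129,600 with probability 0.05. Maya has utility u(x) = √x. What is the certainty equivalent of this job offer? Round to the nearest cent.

$57,360.25

E[u] = 0.35·√78400 + 0.3·√22500 + 0.25·√57600 + 0.05·√136900 + 0.05·√129600 = 0.35·280 + 0.3·150 + 0.25·240 + 0.05·370 + 0.05·360 = 239.5
CE = (239.5)² = 57360.25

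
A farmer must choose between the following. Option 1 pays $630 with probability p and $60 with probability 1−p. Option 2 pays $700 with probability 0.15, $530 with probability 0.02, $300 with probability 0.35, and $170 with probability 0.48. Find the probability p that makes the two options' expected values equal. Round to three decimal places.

EV(Option 2) = 0.15 × 700 + 0.02 × 530 + 0.35 × 300 + 0.48 × 170 = 105 + 10.6 + 105 + 81.6 = 302.2
p·630 + (1−p)·60 = 302.2
570p + 60 = 302.2
p = (302.2 − 60) / 570

p = 0.425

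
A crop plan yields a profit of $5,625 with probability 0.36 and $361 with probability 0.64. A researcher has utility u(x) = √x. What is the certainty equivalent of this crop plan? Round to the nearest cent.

$1,533.51

E[u] = 0.36·√5625 + 0.64·√361 = 0.36·75 + 0.64·19 = 39.16
CE = (39.16)² = 1533.5056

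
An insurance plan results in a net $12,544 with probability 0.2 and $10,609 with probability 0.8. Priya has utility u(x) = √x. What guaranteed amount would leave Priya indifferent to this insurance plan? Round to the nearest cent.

E[u] = 0.2·√12544 + 0.8·√10609 = 0.2·112 + 0.8·103 = 104.8
CE = (104.8)² = 10983.04

$10,983.04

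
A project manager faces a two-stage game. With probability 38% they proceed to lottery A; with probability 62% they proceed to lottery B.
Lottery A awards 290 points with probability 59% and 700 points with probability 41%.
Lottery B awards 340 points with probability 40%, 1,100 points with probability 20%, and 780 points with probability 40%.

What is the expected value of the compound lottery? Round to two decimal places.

588.24 points

EV(A) = 0.59 × 290 + 0.41 × 700 = 171.1 + 287 = 458.1
EV(B) = 0.4 × 340 + 0.2 × 1100 + 0.4 × 780 = 136 + 220 + 312 = 668
Overall = 0.38 × 458.1 + 0.62 × 668 = 174.078 + 414.16 = 588.238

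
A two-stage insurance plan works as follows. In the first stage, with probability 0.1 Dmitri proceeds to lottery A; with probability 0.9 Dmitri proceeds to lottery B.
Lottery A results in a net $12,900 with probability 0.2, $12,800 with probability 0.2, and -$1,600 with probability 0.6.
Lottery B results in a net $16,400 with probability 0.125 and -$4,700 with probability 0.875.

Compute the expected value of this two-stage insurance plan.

EV(A) = 0.2 × 12900 + 0.2 × 12800 + 0.6 × (-1600) = 2580 + 2560 − 960 = 4180
EV(B) = 0.125 × 16400 + 0.875 × (-4700) = 2050 − 4112.5 = -2062.5
Overall = 0.1 × 4180 + 0.9 × (-2062.5) = 418 − 1856.25 = -1438.25

-$1,438.25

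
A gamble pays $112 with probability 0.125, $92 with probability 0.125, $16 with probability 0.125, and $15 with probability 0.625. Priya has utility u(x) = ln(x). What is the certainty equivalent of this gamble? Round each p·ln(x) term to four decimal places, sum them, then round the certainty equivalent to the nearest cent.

$24.39

E[u] = 0.125·ln(112) + 0.125·ln(92) + 0.125·ln(16) + 0.625·ln(15) = 0.5898 + 0.5652 + 0.3466 + 1.6925 = 3.1941
CE = e^3.1941 ≈ 24.39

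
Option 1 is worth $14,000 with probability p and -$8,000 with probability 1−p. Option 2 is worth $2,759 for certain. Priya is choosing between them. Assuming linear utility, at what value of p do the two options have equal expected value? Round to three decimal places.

p·14000 + (1−p)·(-8000) = 2759
22000p − 8000 = 2759
p = (2759 + 8000) / 22000

p = 0.489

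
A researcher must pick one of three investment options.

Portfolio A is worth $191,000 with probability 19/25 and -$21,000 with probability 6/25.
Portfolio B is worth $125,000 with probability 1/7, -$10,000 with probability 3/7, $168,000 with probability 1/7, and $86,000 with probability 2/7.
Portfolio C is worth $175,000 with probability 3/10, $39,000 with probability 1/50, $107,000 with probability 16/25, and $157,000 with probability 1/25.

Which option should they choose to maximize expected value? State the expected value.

Portfolio A = 19/25 × 191000 + 6/25 × (-21000) = 145160 − 5040 = 140120
Portfolio B = 1/7 × 125000 + 3/7 × (-10000) + 1/7 × 168000 + 2/7 × 86000 = 17857.1429 − 4285.7143 + 24000 + 24571.4286 = 62142.8571
Portfolio C = 3/10 × 175000 + 1/50 × 39000 + 16/25 × 107000 + 1/25 × 157000 = 52500 + 780 + 68480 + 6280 = 128040

Portfolio A ($140,120)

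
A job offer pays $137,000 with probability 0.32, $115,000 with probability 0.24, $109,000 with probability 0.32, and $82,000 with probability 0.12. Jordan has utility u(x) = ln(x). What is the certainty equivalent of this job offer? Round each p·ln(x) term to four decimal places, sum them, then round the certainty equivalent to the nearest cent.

$114,794.63

E[u] = 0.32·ln(137000) + 0.24·ln(115000) + 0.32·ln(109000) + 0.12·ln(82000) = 3.7849 + 2.7966 + 3.7117 + 1.3577 = 11.6509
CE = e^11.6509 ≈ 114794.63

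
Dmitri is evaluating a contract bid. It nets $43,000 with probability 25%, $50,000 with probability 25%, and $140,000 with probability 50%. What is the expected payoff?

$93,250

EV = 0.25 × 43000 + 0.25 × 50000 + 0.5 × 140000 = 10750 + 12500 + 70000 = 93250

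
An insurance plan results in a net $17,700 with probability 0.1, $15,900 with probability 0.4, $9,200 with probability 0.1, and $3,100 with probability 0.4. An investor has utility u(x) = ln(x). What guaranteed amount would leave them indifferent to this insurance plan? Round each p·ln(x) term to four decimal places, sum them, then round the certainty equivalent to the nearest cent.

$7,911.72

E[u] = 0.1·ln(17700) + 0.4·ln(15900) + 0.1·ln(9200) + 0.4·ln(3100) = 0.9781 + 3.8696 + 0.9127 + 3.2157 = 8.9761
CE = e^8.9761 ≈ 7911.72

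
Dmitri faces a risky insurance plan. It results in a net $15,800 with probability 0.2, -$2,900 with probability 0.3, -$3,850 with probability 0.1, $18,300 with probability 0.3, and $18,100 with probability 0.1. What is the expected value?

$9,205

EV = 0.2 × 15800 + 0.3 × (-2900) + 0.1 × (-3850) + 0.3 × 18300 + 0.1 × 18100 = 3160 − 870 − 385 + 5490 + 1810 = 9205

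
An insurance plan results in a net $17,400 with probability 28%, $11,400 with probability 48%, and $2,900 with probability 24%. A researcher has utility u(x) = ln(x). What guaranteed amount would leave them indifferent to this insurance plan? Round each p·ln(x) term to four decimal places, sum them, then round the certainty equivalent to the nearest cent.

E[u] = 0.28·ln(17400) + 0.48·ln(11400) + 0.24·ln(2900) = 2.7340 + 4.4839 + 1.9134 = 9.1313
CE = e^9.1313 ≈ 9240.03

$9,240.03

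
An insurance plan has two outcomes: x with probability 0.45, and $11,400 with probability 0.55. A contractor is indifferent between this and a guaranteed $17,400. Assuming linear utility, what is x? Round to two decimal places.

x = $24,733.33

0.45·x + 0.55·11400 = 17400
0.45·x = 17400 − 6270 = 11130
x = 11130 / 0.45 = 24733.3333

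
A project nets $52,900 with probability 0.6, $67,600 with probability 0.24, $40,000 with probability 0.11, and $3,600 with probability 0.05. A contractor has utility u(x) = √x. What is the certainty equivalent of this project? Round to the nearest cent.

E[u] = 0.6·√52900 + 0.24·√67600 + 0.11·√40000 + 0.05·√3600 = 0.6·230 + 0.24·260 + 0.11·200 + 0.05·60 = 225.4
CE = (225.4)² = 50805.16

$50,805.16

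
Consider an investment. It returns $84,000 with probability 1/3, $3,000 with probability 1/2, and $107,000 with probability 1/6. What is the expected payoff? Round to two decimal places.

$47,333.33

EV = 1/3 × 84000 + 1/2 × 3000 + 1/6 × 107000 = 28000 + 1500 + 17833.3333 = 47333.3333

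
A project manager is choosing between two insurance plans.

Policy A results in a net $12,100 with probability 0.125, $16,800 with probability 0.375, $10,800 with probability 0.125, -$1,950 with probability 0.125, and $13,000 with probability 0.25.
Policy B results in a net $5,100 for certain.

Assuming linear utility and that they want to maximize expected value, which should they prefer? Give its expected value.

Policy A ($12,168.75)

Policy A = 0.125 × 12100 + 0.375 × 16800 + 0.125 × 10800 + 0.125 × (-1950) + 0.25 × 13000 = 1512.5 + 6300 + 1350 − 243.75 + 3250 = 12168.75
Policy B: 5100 (certain)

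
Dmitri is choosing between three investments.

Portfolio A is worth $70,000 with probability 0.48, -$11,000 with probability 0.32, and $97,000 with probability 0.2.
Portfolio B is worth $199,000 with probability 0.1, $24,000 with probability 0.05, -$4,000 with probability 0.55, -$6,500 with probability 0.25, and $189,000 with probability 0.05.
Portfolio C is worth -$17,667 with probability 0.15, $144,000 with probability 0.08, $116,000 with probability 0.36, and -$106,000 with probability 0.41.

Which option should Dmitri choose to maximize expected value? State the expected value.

Portfolio A = 0.48 × 70000 + 0.32 × (-11000) + 0.2 × 97000 = 33600 − 3520 + 19400 = 49480
Portfolio B = 0.1 × 199000 + 0.05 × 24000 + 0.55 × (-4000) + 0.25 × (-6500) + 0.05 × 189000 = 19900 + 1200 − 2200 − 1625 + 9450 = 26725
Portfolio C = 0.15 × (-17667) + 0.08 × 144000 + 0.36 × 116000 + 0.41 × (-106000) = -2650.05 + 11520 + 41760 − 43460 = 7169.95

Portfolio A ($49,480)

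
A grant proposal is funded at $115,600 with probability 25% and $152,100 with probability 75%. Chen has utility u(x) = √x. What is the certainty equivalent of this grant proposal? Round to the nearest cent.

$142,506.25

E[u] = 0.25·√115600 + 0.75·√152100 = 0.25·340 + 0.75·390 = 377.5
CE = (377.5)² = 142506.25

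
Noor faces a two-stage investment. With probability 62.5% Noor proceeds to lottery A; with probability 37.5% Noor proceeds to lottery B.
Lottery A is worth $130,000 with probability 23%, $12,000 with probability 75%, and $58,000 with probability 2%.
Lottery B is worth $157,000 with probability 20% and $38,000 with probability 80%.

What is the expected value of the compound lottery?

$48,212.50

EV(A) = 0.23 × 130000 + 0.75 × 12000 + 0.02 × 58000 = 29900 + 9000 + 1160 = 40060
EV(B) = 0.2 × 157000 + 0.8 × 38000 = 31400 + 30400 = 61800
Overall = 0.625 × 40060 + 0.375 × 61800 = 25037.5 + 23175 = 48212.5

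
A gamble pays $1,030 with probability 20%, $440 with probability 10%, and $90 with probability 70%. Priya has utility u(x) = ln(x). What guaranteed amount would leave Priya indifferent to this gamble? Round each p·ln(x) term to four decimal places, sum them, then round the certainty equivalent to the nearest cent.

$171.76

E[u] = 0.2·ln(1030) + 0.1·ln(440) + 0.7·ln(90) = 1.3875 + 0.6087 + 3.1499 = 5.1461
CE = e^5.1461 ≈ 171.76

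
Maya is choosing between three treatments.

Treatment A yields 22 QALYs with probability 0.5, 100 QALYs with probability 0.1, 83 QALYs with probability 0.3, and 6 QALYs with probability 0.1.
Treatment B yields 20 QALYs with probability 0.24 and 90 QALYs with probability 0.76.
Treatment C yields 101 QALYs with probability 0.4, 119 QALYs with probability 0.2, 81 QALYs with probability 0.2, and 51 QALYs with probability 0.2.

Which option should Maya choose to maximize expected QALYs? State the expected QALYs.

Treatment C (90.6 QALYs)

Treatment A = 0.5 × 22 + 0.1 × 100 + 0.3 × 83 + 0.1 × 6 = 11 + 10 + 24.9 + 0.6 = 46.5
Treatment B = 0.24 × 20 + 0.76 × 90 = 4.8 + 68.4 = 73.2
Treatment C = 0.4 × 101 + 0.2 × 119 + 0.2 × 81 + 0.2 × 51 = 40.4 + 23.8 + 16.2 + 10.2 = 90.6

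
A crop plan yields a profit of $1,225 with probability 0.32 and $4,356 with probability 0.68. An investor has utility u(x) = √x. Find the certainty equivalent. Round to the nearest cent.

E[u] = 0.32·√1225 + 0.68·√4356 = 0.32·35 + 0.68·66 = 56.08
CE = (56.08)² = 3144.9664

$3,144.97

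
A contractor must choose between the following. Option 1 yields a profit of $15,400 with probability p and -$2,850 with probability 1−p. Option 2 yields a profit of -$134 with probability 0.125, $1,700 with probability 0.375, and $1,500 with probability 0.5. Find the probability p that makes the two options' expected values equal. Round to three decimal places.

EV(Option 2) = 0.125 × (-134) + 0.375 × 1700 + 0.5 × 1500 = -16.75 + 637.5 + 750 = 1370.75
p·15400 + (1−p)·(-2850) = 1370.75
18250p − 2850 = 1370.75
p = (1370.75 + 2850) / 18250

p = 0.231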